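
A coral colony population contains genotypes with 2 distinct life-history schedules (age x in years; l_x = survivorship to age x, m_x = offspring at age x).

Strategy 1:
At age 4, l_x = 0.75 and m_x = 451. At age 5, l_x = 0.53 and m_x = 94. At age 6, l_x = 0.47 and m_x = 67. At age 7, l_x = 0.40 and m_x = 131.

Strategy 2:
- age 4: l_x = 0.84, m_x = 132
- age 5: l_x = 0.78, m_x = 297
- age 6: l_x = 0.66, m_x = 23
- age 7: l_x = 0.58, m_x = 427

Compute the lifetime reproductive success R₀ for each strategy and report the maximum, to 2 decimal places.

Strategy 1: R₀ = 0.75×451 + 0.53×94 + 0.47×67 + 0.40×131 = 471.9600
Strategy 2: R₀ = 0.84×132 + 0.78×297 + 0.66×23 + 0.58×427 = 605.3800
Highest R₀: strategy 2 with 605.3800.

605.38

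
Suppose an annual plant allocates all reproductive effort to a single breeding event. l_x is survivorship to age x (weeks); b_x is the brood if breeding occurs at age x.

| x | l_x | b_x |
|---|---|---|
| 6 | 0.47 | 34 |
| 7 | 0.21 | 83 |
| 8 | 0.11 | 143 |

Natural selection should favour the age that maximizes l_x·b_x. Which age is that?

Expected offspring if breeding at age x = l_x × b_x:
  age 6: 0.47 × 34 = 15.980
  age 7: 0.21 × 83 = 17.430
  age 8: 0.11 × 143 = 15.730
Maximum at age 7 (17.430).

7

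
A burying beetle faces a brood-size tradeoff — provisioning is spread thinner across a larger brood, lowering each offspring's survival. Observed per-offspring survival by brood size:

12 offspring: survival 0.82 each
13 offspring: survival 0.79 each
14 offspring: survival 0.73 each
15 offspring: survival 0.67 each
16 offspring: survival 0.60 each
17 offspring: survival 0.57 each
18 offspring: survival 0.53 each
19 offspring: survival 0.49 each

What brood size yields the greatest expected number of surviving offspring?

13

Expected surviving offspring = c × s(c):
  c=12: 12 × 0.82 = 9.840
  c=13: 13 × 0.79 = 10.270
  c=14: 14 × 0.73 = 10.220
  c=15: 15 × 0.67 = 10.050
  c=16: 16 × 0.60 = 9.600
  c=17: 17 × 0.57 = 9.690
  c=18: 18 × 0.53 = 9.540
  c=19: 19 × 0.49 = 9.310
Maximum at c = 13 (10.270 surviving offspring).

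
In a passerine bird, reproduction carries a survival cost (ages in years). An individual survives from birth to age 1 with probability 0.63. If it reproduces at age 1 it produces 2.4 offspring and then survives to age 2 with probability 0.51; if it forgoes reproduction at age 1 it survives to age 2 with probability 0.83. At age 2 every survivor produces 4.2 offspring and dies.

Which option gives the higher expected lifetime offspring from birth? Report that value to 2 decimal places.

2.86

breed at age 1: R₀ = 0.63 × (2.4 + 0.51 × 4.2) = 0.63 × 4.5420 = 2.8615
delay to age 2: R₀ = 0.63 × (0.83 × 4.2) = 0.63 × 3.4860 = 2.1962
Higher: breed at age 1 (2.8615).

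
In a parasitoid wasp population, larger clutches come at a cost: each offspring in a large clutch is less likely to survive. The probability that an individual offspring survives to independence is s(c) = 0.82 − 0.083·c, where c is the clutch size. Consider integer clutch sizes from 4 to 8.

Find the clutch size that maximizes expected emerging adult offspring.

5

Expected emerging adult offspring = c × s(c):
  c=4: 4 × 0.488 = 1.952
  c=5: 5 × 0.405 = 2.025
  c=6: 6 × 0.322 = 1.932
  c=7: 7 × 0.239 = 1.673
  c=8: 8 × 0.156 = 1.248
Maximum at c = 5 (2.025 emerging adult offspring).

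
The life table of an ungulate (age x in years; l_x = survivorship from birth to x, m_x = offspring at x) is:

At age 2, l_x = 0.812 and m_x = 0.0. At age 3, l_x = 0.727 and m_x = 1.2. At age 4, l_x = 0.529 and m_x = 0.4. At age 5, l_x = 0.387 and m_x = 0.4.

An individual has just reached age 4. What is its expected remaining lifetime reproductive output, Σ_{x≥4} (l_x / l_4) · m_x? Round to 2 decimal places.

0.69

l_4 = 0.529. Conditional survival from age 4 to x is l_x / l_4.
  x=4: (0.529/0.529) × 0.4 = 0.4000
  x=5: (0.387/0.529) × 0.4 = 0.2926
Sum = 0.4000 + 0.2926 = 0.6926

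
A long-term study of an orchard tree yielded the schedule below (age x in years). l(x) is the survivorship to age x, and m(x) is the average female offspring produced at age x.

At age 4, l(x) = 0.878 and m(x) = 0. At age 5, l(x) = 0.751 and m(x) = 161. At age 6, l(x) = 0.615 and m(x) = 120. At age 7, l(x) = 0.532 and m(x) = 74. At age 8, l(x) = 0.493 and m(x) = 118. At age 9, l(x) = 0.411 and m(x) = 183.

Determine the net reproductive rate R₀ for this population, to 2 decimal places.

R₀ = Σ l(x) m(x):
  age 4: 0.878 × 0 = 0.0000
  age 5: 0.751 × 161 = 120.9110
  age 6: 0.615 × 120 = 73.8000
  age 7: 0.532 × 74 = 39.3680
  age 8: 0.493 × 118 = 58.1740
  age 9: 0.411 × 183 = 75.2130
R₀ = 0.0000 + 120.9110 + 73.8000 + 39.3680 + 58.1740 + 75.2130 = 367.4660

367.47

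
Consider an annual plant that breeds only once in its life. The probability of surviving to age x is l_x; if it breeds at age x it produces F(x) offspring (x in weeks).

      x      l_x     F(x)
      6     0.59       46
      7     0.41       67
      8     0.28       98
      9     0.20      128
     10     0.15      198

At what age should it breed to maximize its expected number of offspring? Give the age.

10

Expected offspring if breeding at age x = l_x × F(x):
  age 6: 0.59 × 46 = 27.140
  age 7: 0.41 × 67 = 27.470
  age 8: 0.28 × 98 = 27.440
  age 9: 0.20 × 128 = 25.600
  age 10: 0.15 × 198 = 29.700
Maximum at age 10 (29.700).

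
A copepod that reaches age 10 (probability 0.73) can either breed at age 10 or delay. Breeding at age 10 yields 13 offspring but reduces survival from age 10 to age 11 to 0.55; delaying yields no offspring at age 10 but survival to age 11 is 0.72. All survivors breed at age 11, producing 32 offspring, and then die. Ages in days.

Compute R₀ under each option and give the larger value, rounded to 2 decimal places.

22.34

breed at age 10: R₀ = 0.73 × (13 + 0.55 × 32) = 0.73 × 30.6000 = 22.3380
delay to age 11: R₀ = 0.73 × (0.72 × 32) = 0.73 × 23.0400 = 16.8192
Higher: breed at age 10 (22.3380).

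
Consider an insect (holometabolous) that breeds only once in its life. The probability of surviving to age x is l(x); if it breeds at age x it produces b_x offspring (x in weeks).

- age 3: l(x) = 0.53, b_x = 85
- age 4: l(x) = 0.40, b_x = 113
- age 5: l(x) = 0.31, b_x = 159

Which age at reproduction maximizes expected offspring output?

5

Expected offspring if breeding at age x = l(x) × b_x:
  age 3: 0.53 × 85 = 45.050
  age 4: 0.40 × 113 = 45.200
  age 5: 0.31 × 159 = 49.290
Maximum at age 5 (49.290).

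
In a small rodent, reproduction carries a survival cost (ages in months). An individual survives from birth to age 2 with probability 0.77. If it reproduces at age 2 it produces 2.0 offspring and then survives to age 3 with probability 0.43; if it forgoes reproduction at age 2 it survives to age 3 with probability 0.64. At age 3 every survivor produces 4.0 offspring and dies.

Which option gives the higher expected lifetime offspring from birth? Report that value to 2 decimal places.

breed at age 2: R₀ = 0.77 × (2.0 + 0.43 × 4.0) = 0.77 × 3.7200 = 2.8644
delay to age 3: R₀ = 0.77 × (0.64 × 4.0) = 0.77 × 2.5600 = 1.9712
Higher: breed at age 2 (2.8644).

2.86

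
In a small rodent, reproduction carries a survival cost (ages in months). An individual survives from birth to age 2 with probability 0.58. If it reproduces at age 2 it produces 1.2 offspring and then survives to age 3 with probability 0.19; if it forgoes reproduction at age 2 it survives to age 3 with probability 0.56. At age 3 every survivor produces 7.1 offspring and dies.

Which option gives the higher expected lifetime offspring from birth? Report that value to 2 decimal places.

breed at age 2: R₀ = 0.58 × (1.2 + 0.19 × 7.1) = 0.58 × 2.5490 = 1.4784
delay to age 3: R₀ = 0.58 × (0.56 × 7.1) = 0.58 × 3.9760 = 2.3061
Higher: delay to age 3 (2.3061).

2.31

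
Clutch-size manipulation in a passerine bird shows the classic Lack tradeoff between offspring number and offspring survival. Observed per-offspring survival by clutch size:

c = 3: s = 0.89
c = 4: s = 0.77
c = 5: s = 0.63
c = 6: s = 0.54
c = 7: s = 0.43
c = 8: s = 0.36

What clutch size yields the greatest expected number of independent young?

6

Expected independent young = c × s(c):
  c=3: 3 × 0.89 = 2.670
  c=4: 4 × 0.77 = 3.080
  c=5: 5 × 0.63 = 3.150
  c=6: 6 × 0.54 = 3.240
  c=7: 7 × 0.43 = 3.010
  c=8: 8 × 0.36 = 2.880
Maximum at c = 6 (3.240 independent young).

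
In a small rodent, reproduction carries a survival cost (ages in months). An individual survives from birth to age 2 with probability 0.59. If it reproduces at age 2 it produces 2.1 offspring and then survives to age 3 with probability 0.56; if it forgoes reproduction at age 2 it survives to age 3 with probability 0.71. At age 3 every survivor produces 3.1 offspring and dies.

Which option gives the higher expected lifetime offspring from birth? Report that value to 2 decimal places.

breed at age 2: R₀ = 0.59 × (2.1 + 0.56 × 3.1) = 0.59 × 3.8360 = 2.2632
delay to age 3: R₀ = 0.59 × (0.71 × 3.1) = 0.59 × 2.2010 = 1.2986
Higher: breed at age 2 (2.2632).

2.26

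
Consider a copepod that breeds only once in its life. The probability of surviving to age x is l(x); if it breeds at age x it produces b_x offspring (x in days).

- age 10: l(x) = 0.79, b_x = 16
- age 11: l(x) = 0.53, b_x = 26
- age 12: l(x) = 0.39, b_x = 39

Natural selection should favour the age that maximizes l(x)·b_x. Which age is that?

12

Expected offspring if breeding at age x = l(x) × b_x:
  age 10: 0.79 × 16 = 12.640
  age 11: 0.53 × 26 = 13.780
  age 12: 0.39 × 39 = 15.210
Maximum at age 12 (15.210).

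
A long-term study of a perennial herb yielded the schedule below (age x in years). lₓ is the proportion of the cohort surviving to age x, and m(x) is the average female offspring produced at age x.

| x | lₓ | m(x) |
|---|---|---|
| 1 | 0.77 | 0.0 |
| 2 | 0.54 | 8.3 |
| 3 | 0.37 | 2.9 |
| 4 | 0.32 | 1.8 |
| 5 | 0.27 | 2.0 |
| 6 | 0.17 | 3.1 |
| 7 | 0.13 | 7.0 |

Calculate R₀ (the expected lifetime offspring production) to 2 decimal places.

8.11

R₀ = Σ lₓ m(x):
  age 1: 0.77 × 0.0 = 0.0000
  age 2: 0.54 × 8.3 = 4.4820
  age 3: 0.37 × 2.9 = 1.0730
  age 4: 0.32 × 1.8 = 0.5760
  age 5: 0.27 × 2.0 = 0.5400
  age 6: 0.17 × 3.1 = 0.5270
  age 7: 0.13 × 7.0 = 0.9100
R₀ = 0.0000 + 4.4820 + 1.0730 + 0.5760 + 0.5400 + 0.5270 + 0.9100 = 8.1080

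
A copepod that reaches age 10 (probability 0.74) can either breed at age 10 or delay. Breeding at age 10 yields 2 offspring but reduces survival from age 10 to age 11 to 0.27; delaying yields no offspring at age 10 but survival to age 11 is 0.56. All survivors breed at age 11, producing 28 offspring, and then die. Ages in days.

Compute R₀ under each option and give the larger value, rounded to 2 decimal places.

11.60

breed at age 10: R₀ = 0.74 × (2 + 0.27 × 28) = 0.74 × 9.5600 = 7.0744
delay to age 11: R₀ = 0.74 × (0.56 × 28) = 0.74 × 15.6800 = 11.6032
Higher: delay to age 11 (11.6032).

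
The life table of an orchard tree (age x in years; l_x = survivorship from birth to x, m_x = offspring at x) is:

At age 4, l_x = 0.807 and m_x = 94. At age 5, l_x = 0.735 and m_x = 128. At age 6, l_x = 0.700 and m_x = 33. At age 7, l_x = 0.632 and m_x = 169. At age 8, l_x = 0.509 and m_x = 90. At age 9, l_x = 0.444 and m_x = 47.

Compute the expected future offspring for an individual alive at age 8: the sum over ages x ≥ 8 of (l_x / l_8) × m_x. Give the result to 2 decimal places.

131.00

l_8 = 0.509. Conditional survival from age 8 to x is l_x / l_8.
  x=8: (0.509/0.509) × 90 = 90.0000
  x=9: (0.444/0.509) × 47 = 40.9980
Sum = 90.0000 + 40.9980 = 130.9980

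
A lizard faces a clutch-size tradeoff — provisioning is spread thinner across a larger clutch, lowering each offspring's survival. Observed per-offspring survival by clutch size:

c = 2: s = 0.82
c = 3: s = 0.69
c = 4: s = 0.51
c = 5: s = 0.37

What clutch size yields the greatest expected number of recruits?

3

Expected recruits = c × s(c):
  c=2: 2 × 0.82 = 1.640
  c=3: 3 × 0.69 = 2.070
  c=4: 4 × 0.51 = 2.040
  c=5: 5 × 0.37 = 1.850
Maximum at c = 3 (2.070 recruits).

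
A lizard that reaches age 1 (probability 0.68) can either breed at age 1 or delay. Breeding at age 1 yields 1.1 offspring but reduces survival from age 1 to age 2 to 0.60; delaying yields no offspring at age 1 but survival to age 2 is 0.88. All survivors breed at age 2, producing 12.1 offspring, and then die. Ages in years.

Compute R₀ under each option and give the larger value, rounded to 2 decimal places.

7.24

breed at age 1: R₀ = 0.68 × (1.1 + 0.60 × 12.1) = 0.68 × 8.3600 = 5.6848
delay to age 2: R₀ = 0.68 × (0.88 × 12.1) = 0.68 × 10.6480 = 7.2406
Higher: delay to age 2 (7.2406).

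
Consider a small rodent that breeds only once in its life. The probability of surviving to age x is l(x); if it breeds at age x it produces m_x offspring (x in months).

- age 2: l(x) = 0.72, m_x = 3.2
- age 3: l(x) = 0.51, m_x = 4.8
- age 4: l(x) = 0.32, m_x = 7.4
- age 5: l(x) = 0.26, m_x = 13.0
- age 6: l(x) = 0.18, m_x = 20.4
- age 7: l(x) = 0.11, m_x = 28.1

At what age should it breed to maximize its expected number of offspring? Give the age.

6

Expected offspring if breeding at age x = l(x) × m_x:
  age 2: 0.72 × 3.2 = 2.304
  age 3: 0.51 × 4.8 = 2.448
  age 4: 0.32 × 7.4 = 2.368
  age 5: 0.26 × 13.0 = 3.380
  age 6: 0.18 × 20.4 = 3.672
  age 7: 0.11 × 28.1 = 3.091
Maximum at age 6 (3.672).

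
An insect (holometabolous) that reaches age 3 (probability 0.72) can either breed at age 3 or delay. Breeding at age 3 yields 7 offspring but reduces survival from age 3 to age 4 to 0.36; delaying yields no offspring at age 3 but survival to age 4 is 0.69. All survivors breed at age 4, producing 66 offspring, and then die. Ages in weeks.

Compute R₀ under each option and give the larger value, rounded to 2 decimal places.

32.79

breed at age 3: R₀ = 0.72 × (7 + 0.36 × 66) = 0.72 × 30.7600 = 22.1472
delay to age 4: R₀ = 0.72 × (0.69 × 66) = 0.72 × 45.5400 = 32.7888
Higher: delay to age 4 (32.7888).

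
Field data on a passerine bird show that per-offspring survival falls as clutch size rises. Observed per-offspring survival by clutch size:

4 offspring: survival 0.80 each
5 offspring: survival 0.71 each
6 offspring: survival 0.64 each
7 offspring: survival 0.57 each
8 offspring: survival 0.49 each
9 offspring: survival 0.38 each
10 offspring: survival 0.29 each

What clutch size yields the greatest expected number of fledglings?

7

Expected fledglings = c × s(c):
  c=4: 4 × 0.80 = 3.200
  c=5: 5 × 0.71 = 3.550
  c=6: 6 × 0.64 = 3.840
  c=7: 7 × 0.57 = 3.990
  c=8: 8 × 0.49 = 3.920
  c=9: 9 × 0.38 = 3.420
  c=10: 10 × 0.29 = 2.900
Maximum at c = 7 (3.990 fledglings).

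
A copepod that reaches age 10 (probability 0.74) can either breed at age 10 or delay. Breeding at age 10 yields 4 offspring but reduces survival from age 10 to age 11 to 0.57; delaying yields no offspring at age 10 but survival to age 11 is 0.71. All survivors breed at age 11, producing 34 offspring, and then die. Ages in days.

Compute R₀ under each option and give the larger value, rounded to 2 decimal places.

breed at age 10: R₀ = 0.74 × (4 + 0.57 × 34) = 0.74 × 23.3800 = 17.3012
delay to age 11: R₀ = 0.74 × (0.71 × 34) = 0.74 × 24.1400 = 17.8636
Higher: delay to age 11 (17.8636).

17.86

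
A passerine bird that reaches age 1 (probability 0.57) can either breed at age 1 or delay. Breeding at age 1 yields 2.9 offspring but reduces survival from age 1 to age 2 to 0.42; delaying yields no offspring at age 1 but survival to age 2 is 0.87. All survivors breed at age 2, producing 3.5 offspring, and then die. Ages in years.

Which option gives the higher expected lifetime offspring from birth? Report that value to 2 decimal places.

breed at age 1: R₀ = 0.57 × (2.9 + 0.42 × 3.5) = 0.57 × 4.3700 = 2.4909
delay to age 2: R₀ = 0.57 × (0.87 × 3.5) = 0.57 × 3.0450 = 1.7356
Higher: breed at age 1 (2.4909).

2.49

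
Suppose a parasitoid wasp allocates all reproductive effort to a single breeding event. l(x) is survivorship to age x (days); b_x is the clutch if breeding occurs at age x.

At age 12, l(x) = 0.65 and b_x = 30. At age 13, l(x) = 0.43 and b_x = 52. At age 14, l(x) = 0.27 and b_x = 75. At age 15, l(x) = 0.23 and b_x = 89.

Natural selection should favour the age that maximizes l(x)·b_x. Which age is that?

13

Expected offspring if breeding at age x = l(x) × b_x:
  age 12: 0.65 × 30 = 19.500
  age 13: 0.43 × 52 = 22.360
  age 14: 0.27 × 75 = 20.250
  age 15: 0.23 × 89 = 20.470
Maximum at age 13 (22.360).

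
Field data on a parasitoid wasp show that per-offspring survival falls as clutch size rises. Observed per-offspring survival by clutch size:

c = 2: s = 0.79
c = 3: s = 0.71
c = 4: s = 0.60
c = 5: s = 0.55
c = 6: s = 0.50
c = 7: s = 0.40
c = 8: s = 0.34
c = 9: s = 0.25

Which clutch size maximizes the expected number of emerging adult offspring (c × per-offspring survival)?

6

Expected emerging adult offspring = c × s(c):
  c=2: 2 × 0.79 = 1.580
  c=3: 3 × 0.71 = 2.130
  c=4: 4 × 0.60 = 2.400
  c=5: 5 × 0.55 = 2.750
  c=6: 6 × 0.50 = 3.000
  c=7: 7 × 0.40 = 2.800
  c=8: 8 × 0.34 = 2.720
  c=9: 9 × 0.25 = 2.250
Maximum at c = 6 (3.000 emerging adult offspring).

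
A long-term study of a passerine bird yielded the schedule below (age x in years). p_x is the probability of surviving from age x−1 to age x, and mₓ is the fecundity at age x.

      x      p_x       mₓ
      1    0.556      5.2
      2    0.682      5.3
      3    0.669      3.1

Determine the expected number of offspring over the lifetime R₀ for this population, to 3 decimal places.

5.687

Survivorship from birth: l_x = p_1·p_2·…·p_x.
  l_1 = 0.55600
  l_2 = 0.37919
  l_3 = 0.25368
R₀ = Σ l_x mₓ:
  age 1: 0.55600 × 5.2 = 2.8912
  age 2: 0.37919 × 5.3 = 2.0097
  age 3: 0.25368 × 3.1 = 0.7864
R₀ = 2.8912 + 2.0097 + 0.7864 = 5.6873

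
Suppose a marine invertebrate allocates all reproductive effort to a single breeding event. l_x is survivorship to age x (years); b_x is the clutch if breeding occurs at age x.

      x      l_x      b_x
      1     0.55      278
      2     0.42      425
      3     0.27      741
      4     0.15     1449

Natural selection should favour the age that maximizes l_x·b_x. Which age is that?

Expected offspring if breeding at age x = l_x × b_x:
  age 1: 0.55 × 278 = 152.900
  age 2: 0.42 × 425 = 178.500
  age 3: 0.27 × 741 = 200.070
  age 4: 0.15 × 1449 = 217.350
Maximum at age 4 (217.350).

4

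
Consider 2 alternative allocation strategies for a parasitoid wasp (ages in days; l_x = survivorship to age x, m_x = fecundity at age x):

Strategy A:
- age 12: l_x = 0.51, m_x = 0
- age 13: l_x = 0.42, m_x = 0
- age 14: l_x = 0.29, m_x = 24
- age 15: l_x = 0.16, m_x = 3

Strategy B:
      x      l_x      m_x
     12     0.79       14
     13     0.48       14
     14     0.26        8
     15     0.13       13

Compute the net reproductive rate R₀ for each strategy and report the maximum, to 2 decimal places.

21.55

Strategy A: R₀ = 0.51×0 + 0.42×0 + 0.29×24 + 0.16×3 = 7.4400
Strategy B: R₀ = 0.79×14 + 0.48×14 + 0.26×8 + 0.13×13 = 21.5500
Highest R₀: strategy B with 21.5500.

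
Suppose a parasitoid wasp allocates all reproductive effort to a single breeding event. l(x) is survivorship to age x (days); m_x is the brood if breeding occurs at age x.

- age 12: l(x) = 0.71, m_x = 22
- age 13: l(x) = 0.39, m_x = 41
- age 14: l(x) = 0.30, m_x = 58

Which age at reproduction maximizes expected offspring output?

14

Expected offspring if breeding at age x = l(x) × m_x:
  age 12: 0.71 × 22 = 15.620
  age 13: 0.39 × 41 = 15.990
  age 14: 0.30 × 58 = 17.400
Maximum at age 14 (17.400).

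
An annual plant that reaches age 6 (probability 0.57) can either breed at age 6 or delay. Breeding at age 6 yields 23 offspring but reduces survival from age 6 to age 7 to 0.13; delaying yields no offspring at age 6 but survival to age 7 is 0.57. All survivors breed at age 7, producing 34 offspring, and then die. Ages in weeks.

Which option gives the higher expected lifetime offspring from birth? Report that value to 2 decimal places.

15.63

breed at age 6: R₀ = 0.57 × (23 + 0.13 × 34) = 0.57 × 27.4200 = 15.6294
delay to age 7: R₀ = 0.57 × (0.57 × 34) = 0.57 × 19.3800 = 11.0466
Higher: breed at age 6 (15.6294).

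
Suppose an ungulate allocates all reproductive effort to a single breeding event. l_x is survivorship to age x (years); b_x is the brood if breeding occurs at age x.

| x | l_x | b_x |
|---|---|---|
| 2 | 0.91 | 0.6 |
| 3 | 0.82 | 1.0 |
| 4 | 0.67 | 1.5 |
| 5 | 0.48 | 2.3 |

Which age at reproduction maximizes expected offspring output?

5

Expected offspring if breeding at age x = l_x × b_x:
  age 2: 0.91 × 0.6 = 0.546
  age 3: 0.82 × 1.0 = 0.820
  age 4: 0.67 × 1.5 = 1.005
  age 5: 0.48 × 2.3 = 1.104
Maximum at age 5 (1.104).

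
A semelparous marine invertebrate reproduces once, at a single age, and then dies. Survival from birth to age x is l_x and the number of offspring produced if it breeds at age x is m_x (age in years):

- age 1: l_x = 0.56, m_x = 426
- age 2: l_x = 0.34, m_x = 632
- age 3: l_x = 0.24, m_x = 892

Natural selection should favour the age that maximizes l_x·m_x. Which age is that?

Expected offspring if breeding at age x = l_x × m_x:
  age 1: 0.56 × 426 = 238.560
  age 2: 0.34 × 632 = 214.880
  age 3: 0.24 × 892 = 214.080
Maximum at age 1 (238.560).

1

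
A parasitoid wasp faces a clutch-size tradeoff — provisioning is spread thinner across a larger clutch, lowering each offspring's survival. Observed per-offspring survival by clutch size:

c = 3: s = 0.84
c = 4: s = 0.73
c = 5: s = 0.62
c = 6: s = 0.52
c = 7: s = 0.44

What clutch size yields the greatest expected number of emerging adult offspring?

6

Expected emerging adult offspring = c × s(c):
  c=3: 3 × 0.84 = 2.520
  c=4: 4 × 0.73 = 2.920
  c=5: 5 × 0.62 = 3.100
  c=6: 6 × 0.52 = 3.120
  c=7: 7 × 0.44 = 3.080
Maximum at c = 6 (3.120 emerging adult offspring).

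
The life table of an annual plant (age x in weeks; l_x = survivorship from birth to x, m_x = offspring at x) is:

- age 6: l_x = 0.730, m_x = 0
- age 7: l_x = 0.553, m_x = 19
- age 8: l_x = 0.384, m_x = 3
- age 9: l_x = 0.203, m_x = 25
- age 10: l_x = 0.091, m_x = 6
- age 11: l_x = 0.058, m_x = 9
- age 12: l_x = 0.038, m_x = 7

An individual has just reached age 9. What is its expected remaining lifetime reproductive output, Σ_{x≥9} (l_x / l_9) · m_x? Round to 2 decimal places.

31.57

l_9 = 0.203. Conditional survival from age 9 to x is l_x / l_9.
  x=9: (0.203/0.203) × 25 = 25.0000
  x=10: (0.091/0.203) × 6 = 2.6897
  x=11: (0.058/0.203) × 9 = 2.5714
  x=12: (0.038/0.203) × 7 = 1.3103
Sum = 25.0000 + 2.6897 + 2.5714 + 1.3103 = 31.5714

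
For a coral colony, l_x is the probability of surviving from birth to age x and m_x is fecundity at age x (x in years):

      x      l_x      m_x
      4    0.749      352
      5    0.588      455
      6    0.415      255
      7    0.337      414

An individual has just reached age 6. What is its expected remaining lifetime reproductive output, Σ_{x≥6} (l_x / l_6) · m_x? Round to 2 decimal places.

591.19

l_6 = 0.415. Conditional survival from age 6 to x is l_x / l_6.
  x=6: (0.415/0.415) × 255 = 255.0000
  x=7: (0.337/0.415) × 414 = 336.1880
Sum = 255.0000 + 336.1880 = 591.1880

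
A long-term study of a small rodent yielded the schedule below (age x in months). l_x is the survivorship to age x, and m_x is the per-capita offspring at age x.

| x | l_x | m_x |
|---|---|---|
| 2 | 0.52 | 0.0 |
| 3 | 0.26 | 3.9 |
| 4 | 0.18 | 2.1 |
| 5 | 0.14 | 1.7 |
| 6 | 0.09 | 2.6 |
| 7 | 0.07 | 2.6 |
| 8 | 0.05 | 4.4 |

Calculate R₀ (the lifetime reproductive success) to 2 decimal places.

R₀ = Σ l_x m_x:
  age 2: 0.52 × 0.0 = 0.0000
  age 3: 0.26 × 3.9 = 1.0140
  age 4: 0.18 × 2.1 = 0.3780
  age 5: 0.14 × 1.7 = 0.2380
  age 6: 0.09 × 2.6 = 0.2340
  age 7: 0.07 × 2.6 = 0.1820
  age 8: 0.05 × 4.4 = 0.2200
R₀ = 0.0000 + 1.0140 + 0.3780 + 0.2380 + 0.2340 + 0.1820 + 0.2200 = 2.2660

2.27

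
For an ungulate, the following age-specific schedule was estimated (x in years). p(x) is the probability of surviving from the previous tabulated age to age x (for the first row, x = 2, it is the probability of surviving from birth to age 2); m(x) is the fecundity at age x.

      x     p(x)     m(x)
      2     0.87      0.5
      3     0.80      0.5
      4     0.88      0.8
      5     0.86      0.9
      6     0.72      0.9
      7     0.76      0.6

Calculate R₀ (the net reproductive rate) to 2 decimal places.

Survivorship from birth: l_x = p_2·p_3·…·p_x.
  l_2 = 0.87000
  l_3 = 0.69600
  l_4 = 0.61248
  l_5 = 0.52673
  l_6 = 0.37925
  l_7 = 0.28823
R₀ = Σ l_x m(x):
  age 2: 0.87000 × 0.5 = 0.4350
  age 3: 0.69600 × 0.5 = 0.3480
  age 4: 0.61248 × 0.8 = 0.4900
  age 5: 0.52673 × 0.9 = 0.4741
  age 6: 0.37925 × 0.9 = 0.3413
  age 7: 0.28823 × 0.6 = 0.1729
R₀ = 0.4350 + 0.3480 + 0.4900 + 0.4741 + 0.3413 + 0.1729 = 2.2613

2.26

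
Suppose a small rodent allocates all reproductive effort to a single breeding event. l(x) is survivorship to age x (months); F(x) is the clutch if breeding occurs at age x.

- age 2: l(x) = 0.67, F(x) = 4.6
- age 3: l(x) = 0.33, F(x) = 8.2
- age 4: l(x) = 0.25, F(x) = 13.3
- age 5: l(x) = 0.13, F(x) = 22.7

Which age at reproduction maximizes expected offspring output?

4

Expected offspring if breeding at age x = l(x) × F(x):
  age 2: 0.67 × 4.6 = 3.082
  age 3: 0.33 × 8.2 = 2.706
  age 4: 0.25 × 13.3 = 3.325
  age 5: 0.13 × 22.7 = 2.951
Maximum at age 4 (3.325).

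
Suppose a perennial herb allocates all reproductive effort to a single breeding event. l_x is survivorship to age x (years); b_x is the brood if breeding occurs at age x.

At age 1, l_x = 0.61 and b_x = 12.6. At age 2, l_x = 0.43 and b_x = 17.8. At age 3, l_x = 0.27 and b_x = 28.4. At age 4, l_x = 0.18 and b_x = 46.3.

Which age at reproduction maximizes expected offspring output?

4

Expected offspring if breeding at age x = l_x × b_x:
  age 1: 0.61 × 12.6 = 7.686
  age 2: 0.43 × 17.8 = 7.654
  age 3: 0.27 × 28.4 = 7.668
  age 4: 0.18 × 46.3 = 8.334
Maximum at age 4 (8.334).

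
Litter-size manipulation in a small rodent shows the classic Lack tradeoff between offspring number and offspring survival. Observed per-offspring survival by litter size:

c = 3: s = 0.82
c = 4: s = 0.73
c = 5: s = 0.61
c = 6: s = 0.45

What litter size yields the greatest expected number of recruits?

Expected recruits = c × s(c):
  c=3: 3 × 0.82 = 2.460
  c=4: 4 × 0.73 = 2.920
  c=5: 5 × 0.61 = 3.050
  c=6: 6 × 0.45 = 2.700
Maximum at c = 5 (3.050 recruits).

5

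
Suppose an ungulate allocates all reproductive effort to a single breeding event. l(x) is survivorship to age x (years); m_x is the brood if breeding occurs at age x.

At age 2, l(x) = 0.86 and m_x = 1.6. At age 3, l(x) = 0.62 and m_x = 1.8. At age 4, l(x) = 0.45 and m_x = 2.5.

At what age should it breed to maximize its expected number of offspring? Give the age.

Expected offspring if breeding at age x = l(x) × m_x:
  age 2: 0.86 × 1.6 = 1.376
  age 3: 0.62 × 1.8 = 1.116
  age 4: 0.45 × 2.5 = 1.125
Maximum at age 2 (1.376).

2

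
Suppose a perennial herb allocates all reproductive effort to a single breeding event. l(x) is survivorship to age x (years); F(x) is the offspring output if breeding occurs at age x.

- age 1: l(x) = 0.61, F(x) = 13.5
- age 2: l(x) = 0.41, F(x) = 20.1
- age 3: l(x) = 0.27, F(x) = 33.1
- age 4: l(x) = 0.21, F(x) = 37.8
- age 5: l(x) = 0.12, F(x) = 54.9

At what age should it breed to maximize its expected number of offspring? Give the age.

Expected offspring if breeding at age x = l(x) × F(x):
  age 1: 0.61 × 13.5 = 8.235
  age 2: 0.41 × 20.1 = 8.241
  age 3: 0.27 × 33.1 = 8.937
  age 4: 0.21 × 37.8 = 7.938
  age 5: 0.12 × 54.9 = 6.588
Maximum at age 3 (8.937).

3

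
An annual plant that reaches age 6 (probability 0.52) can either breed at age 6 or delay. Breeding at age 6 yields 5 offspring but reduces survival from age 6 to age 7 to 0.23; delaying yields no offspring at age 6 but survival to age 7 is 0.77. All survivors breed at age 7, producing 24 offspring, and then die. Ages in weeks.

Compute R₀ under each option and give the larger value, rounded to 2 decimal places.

breed at age 6: R₀ = 0.52 × (5 + 0.23 × 24) = 0.52 × 10.5200 = 5.4704
delay to age 7: R₀ = 0.52 × (0.77 × 24) = 0.52 × 18.4800 = 9.6096
Higher: delay to age 7 (9.6096).

9.61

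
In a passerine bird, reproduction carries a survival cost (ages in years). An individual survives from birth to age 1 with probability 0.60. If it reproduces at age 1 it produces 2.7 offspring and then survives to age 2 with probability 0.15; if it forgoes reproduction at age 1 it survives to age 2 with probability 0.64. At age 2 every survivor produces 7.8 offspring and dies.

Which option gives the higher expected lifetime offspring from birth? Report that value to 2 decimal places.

3.00

breed at age 1: R₀ = 0.60 × (2.7 + 0.15 × 7.8) = 0.60 × 3.8700 = 2.3220
delay to age 2: R₀ = 0.60 × (0.64 × 7.8) = 0.60 × 4.9920 = 2.9952
Higher: delay to age 2 (2.9952).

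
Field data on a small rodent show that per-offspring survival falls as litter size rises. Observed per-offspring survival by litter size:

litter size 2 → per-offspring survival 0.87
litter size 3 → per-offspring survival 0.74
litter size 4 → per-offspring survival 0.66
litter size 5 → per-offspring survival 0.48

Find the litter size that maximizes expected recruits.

4

Expected recruits = c × s(c):
  c=2: 2 × 0.87 = 1.740
  c=3: 3 × 0.74 = 2.220
  c=4: 4 × 0.66 = 2.640
  c=5: 5 × 0.48 = 2.400
Maximum at c = 4 (2.640 recruits).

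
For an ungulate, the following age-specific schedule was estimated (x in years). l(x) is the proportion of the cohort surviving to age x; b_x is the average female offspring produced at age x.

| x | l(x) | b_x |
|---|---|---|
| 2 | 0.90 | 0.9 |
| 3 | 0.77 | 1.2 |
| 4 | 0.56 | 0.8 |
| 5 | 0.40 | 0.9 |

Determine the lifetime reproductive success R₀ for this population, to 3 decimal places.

R₀ = Σ l(x) b_x:
  age 2: 0.90 × 0.9 = 0.8100
  age 3: 0.77 × 1.2 = 0.9240
  age 4: 0.56 × 0.8 = 0.4480
  age 5: 0.40 × 0.9 = 0.3600
R₀ = 0.8100 + 0.9240 + 0.4480 + 0.3600 = 2.5420

2.542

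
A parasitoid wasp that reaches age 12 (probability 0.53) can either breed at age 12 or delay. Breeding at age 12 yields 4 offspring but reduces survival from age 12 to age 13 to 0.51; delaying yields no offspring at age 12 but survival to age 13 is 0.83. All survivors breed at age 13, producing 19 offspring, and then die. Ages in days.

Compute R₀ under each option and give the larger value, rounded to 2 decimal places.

8.36

breed at age 12: R₀ = 0.53 × (4 + 0.51 × 19) = 0.53 × 13.6900 = 7.2557
delay to age 13: R₀ = 0.53 × (0.83 × 19) = 0.53 × 15.7700 = 8.3581
Higher: delay to age 13 (8.3581).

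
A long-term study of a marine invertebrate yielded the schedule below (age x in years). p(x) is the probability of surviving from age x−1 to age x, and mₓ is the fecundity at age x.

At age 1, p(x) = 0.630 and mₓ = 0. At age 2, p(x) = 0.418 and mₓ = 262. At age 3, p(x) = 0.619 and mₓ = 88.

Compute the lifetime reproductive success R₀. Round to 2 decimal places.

83.34

Survivorship from birth: l_x = p_1·p_2·…·p_x.
  l_1 = 0.63000
  l_2 = 0.26334
  l_3 = 0.16301
R₀ = Σ l_x mₓ:
  age 1: 0.63000 × 0 = 0.0000
  age 2: 0.26334 × 262 = 68.9951
  age 3: 0.16301 × 88 = 14.3449
R₀ = 0.0000 + 68.9951 + 14.3449 = 83.3400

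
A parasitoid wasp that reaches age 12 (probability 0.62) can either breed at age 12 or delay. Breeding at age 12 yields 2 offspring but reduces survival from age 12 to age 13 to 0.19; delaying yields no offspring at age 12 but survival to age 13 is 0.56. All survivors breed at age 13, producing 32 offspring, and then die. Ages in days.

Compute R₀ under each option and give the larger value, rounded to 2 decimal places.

11.11

breed at age 12: R₀ = 0.62 × (2 + 0.19 × 32) = 0.62 × 8.0800 = 5.0096
delay to age 13: R₀ = 0.62 × (0.56 × 32) = 0.62 × 17.9200 = 11.1104
Higher: delay to age 13 (11.1104).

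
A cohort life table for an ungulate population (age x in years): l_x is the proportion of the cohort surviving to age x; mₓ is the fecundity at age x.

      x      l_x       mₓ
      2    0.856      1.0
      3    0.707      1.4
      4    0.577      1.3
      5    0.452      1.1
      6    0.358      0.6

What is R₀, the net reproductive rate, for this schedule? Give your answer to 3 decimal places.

3.308

R₀ = Σ l_x mₓ:
  age 2: 0.856 × 1.0 = 0.8560
  age 3: 0.707 × 1.4 = 0.9898
  age 4: 0.577 × 1.3 = 0.7501
  age 5: 0.452 × 1.1 = 0.4972
  age 6: 0.358 × 0.6 = 0.2148
R₀ = 0.8560 + 0.9898 + 0.7501 + 0.4972 + 0.2148 = 3.3079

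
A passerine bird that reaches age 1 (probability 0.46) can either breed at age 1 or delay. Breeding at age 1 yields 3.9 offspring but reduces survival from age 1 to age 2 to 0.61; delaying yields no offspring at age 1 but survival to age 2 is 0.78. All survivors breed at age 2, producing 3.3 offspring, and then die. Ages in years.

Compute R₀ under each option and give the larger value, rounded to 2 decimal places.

breed at age 1: R₀ = 0.46 × (3.9 + 0.61 × 3.3) = 0.46 × 5.9130 = 2.7200
delay to age 2: R₀ = 0.46 × (0.78 × 3.3) = 0.46 × 2.5740 = 1.1840
Higher: breed at age 1 (2.7200).

2.72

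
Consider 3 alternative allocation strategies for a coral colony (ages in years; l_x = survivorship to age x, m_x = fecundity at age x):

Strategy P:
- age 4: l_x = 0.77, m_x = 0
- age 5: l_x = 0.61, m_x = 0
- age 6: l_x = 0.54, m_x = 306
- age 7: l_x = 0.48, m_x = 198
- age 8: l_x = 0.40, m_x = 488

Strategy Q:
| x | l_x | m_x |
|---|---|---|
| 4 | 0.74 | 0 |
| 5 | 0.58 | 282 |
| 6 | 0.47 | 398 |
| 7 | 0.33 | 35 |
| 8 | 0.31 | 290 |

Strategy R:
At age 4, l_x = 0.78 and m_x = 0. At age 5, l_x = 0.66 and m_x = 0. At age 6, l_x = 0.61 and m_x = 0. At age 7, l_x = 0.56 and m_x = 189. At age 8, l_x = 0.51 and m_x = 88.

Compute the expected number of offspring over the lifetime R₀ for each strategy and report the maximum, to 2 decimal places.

455.48

Strategy P: R₀ = 0.77×0 + 0.61×0 + 0.54×306 + 0.48×198 + 0.40×488 = 455.4800
Strategy Q: R₀ = 0.74×0 + 0.58×282 + 0.47×398 + 0.33×35 + 0.31×290 = 452.0700
Strategy R: R₀ = 0.78×0 + 0.66×0 + 0.61×0 + 0.56×189 + 0.51×88 = 150.7200
Highest R₀: strategy P with 455.4800.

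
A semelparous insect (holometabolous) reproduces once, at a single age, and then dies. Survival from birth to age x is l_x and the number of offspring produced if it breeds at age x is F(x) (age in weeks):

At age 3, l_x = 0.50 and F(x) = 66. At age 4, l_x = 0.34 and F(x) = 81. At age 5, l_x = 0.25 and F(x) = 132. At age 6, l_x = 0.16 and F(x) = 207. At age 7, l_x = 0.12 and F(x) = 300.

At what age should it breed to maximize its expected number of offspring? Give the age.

7

Expected offspring if breeding at age x = l_x × F(x):
  age 3: 0.50 × 66 = 33.000
  age 4: 0.34 × 81 = 27.540
  age 5: 0.25 × 132 = 33.000
  age 6: 0.16 × 207 = 33.120
  age 7: 0.12 × 300 = 36.000
Maximum at age 7 (36.000).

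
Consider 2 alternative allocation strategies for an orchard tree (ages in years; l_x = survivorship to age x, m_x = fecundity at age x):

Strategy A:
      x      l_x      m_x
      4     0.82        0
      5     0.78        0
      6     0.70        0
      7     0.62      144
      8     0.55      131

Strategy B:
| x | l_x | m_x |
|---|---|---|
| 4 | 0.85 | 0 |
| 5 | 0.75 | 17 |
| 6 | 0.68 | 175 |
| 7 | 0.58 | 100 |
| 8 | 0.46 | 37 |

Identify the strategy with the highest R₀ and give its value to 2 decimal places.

Strategy A: R₀ = 0.82×0 + 0.78×0 + 0.70×0 + 0.62×144 + 0.55×131 = 161.3300
Strategy B: R₀ = 0.85×0 + 0.75×17 + 0.68×175 + 0.58×100 + 0.46×37 = 206.7700
Highest R₀: strategy B with 206.7700.

206.77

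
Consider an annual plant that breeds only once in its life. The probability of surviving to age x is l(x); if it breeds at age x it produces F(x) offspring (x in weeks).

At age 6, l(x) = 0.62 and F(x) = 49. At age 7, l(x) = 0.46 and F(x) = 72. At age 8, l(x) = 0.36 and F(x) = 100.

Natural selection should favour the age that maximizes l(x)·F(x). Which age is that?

8

Expected offspring if breeding at age x = l(x) × F(x):
  age 6: 0.62 × 49 = 30.380
  age 7: 0.46 × 72 = 33.120
  age 8: 0.36 × 100 = 36.000
Maximum at age 8 (36.000).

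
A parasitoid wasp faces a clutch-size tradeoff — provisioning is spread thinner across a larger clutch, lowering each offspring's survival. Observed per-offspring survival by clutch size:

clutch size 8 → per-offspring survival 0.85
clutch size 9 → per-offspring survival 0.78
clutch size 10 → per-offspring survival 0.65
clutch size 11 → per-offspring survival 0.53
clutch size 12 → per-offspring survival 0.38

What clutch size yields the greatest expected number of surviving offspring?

Expected surviving offspring = c × s(c):
  c=8: 8 × 0.85 = 6.800
  c=9: 9 × 0.78 = 7.020
  c=10: 10 × 0.65 = 6.500
  c=11: 11 × 0.53 = 5.830
  c=12: 12 × 0.38 = 4.560
Maximum at c = 9 (7.020 surviving offspring).

9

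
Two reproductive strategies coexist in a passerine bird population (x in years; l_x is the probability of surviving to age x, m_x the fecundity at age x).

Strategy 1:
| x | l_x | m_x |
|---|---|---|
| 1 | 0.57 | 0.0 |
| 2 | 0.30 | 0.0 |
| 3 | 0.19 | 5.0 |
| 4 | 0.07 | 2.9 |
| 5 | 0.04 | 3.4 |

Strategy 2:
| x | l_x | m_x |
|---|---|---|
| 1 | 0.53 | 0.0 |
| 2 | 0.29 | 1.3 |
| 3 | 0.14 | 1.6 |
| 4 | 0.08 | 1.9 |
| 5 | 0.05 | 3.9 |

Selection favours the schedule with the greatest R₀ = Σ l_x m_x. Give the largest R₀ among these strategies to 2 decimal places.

1.29

Strategy 1: R₀ = 0.57×0.0 + 0.30×0.0 + 0.19×5.0 + 0.07×2.9 + 0.04×3.4 = 1.2890
Strategy 2: R₀ = 0.53×0.0 + 0.29×1.3 + 0.14×1.6 + 0.08×1.9 + 0.05×3.9 = 0.9480
Highest R₀: strategy 1 with 1.2890.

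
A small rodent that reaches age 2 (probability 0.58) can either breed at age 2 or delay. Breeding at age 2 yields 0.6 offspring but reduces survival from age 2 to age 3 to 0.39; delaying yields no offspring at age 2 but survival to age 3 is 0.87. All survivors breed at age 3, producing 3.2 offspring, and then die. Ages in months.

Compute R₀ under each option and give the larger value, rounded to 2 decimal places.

1.61

breed at age 2: R₀ = 0.58 × (0.6 + 0.39 × 3.2) = 0.58 × 1.8480 = 1.0718
delay to age 3: R₀ = 0.58 × (0.87 × 3.2) = 0.58 × 2.7840 = 1.6147
Higher: delay to age 3 (1.6147).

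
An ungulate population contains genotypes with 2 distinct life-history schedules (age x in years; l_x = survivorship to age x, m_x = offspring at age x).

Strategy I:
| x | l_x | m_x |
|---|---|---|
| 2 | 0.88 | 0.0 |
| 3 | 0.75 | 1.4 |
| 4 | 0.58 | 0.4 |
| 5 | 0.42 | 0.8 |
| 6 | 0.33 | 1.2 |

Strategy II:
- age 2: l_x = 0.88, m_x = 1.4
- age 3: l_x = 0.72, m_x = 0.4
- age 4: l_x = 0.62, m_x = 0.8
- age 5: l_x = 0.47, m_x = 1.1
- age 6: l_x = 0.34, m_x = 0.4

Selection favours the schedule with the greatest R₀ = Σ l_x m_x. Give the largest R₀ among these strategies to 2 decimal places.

2.67

Strategy I: R₀ = 0.88×0.0 + 0.75×1.4 + 0.58×0.4 + 0.42×0.8 + 0.33×1.2 = 2.0140
Strategy II: R₀ = 0.88×1.4 + 0.72×0.4 + 0.62×0.8 + 0.47×1.1 + 0.34×0.4 = 2.6690
Highest R₀: strategy II with 2.6690.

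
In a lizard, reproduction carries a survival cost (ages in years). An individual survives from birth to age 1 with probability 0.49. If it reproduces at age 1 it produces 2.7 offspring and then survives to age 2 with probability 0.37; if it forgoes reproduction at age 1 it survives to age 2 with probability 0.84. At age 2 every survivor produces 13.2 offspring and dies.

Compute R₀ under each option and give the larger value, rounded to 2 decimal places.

breed at age 1: R₀ = 0.49 × (2.7 + 0.37 × 13.2) = 0.49 × 7.5840 = 3.7162
delay to age 2: R₀ = 0.49 × (0.84 × 13.2) = 0.49 × 11.0880 = 5.4331
Higher: delay to age 2 (5.4331).

5.43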